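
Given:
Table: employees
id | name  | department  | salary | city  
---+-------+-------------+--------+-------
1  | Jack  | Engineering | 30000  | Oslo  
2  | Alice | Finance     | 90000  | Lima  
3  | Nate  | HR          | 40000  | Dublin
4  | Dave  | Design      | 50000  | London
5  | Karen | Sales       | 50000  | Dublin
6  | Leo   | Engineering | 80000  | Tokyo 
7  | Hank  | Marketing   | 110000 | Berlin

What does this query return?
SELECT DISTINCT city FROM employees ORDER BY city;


All 'city' values (row order): Oslo, Lima, Dublin, London, Dublin, Tokyo, Berlin
Removing duplicates leaves 6 unique value(s).

6 values:
Berlin
Dublin
Lima
London
Oslo
Tokyo


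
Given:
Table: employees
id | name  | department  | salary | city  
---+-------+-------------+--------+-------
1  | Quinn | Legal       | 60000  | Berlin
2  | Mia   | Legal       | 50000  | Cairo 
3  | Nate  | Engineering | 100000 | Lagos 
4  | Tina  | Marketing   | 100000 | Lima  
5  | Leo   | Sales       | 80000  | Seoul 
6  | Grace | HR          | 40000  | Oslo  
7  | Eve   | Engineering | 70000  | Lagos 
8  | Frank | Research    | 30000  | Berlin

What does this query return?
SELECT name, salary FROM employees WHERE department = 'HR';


Filtering: department = 'HR'
Matching rows: 1

1 rows:
Grace, 40000


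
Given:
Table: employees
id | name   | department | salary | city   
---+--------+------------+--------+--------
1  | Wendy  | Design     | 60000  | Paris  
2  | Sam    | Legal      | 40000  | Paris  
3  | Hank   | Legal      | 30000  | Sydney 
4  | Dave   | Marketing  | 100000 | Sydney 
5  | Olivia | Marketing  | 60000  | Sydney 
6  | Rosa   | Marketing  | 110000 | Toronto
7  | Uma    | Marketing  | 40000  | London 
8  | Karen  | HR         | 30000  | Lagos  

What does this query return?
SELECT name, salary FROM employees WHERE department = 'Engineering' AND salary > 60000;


Filtering: department = 'Engineering' AND salary > 60000
Matching: 0 rows

Empty result set (0 rows)


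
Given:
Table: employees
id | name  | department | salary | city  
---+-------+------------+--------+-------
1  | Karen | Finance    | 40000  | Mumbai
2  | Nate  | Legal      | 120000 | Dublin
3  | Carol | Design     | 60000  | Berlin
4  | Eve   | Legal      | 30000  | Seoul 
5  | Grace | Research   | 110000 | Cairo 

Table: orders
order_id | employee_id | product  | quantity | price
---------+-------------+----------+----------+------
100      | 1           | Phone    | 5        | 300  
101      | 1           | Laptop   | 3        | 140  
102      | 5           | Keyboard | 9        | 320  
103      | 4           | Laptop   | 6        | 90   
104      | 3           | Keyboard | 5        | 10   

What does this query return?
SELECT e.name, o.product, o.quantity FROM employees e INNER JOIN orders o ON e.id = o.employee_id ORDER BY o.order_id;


Joining employees.id = orders.employee_id:
  employee Karen (id=1) -> order Phone
  employee Karen (id=1) -> order Laptop
  employee Grace (id=5) -> order Keyboard
  employee Eve (id=4) -> order Laptop
  employee Carol (id=3) -> order Keyboard


5 rows:
Karen, Phone, 5
Karen, Laptop, 3
Grace, Keyboard, 9
Eve, Laptop, 6
Carol, Keyboard, 5


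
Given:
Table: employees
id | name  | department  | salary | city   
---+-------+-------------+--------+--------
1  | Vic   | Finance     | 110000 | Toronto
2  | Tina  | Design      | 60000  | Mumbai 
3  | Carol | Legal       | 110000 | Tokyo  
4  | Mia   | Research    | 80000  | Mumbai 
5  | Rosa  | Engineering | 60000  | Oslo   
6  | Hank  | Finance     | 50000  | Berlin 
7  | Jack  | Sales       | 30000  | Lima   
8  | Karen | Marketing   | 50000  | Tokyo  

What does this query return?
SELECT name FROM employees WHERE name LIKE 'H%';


LIKE 'H%' matches names starting with 'H'
Matching: 1

1 rows:
Hank


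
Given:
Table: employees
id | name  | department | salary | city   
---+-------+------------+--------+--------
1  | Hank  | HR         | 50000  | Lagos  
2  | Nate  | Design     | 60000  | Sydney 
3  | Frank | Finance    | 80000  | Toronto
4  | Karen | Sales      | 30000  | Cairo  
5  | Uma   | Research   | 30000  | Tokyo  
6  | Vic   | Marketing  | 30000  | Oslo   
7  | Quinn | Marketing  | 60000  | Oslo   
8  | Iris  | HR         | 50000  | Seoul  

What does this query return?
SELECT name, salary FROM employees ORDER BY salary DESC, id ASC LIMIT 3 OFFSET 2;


Sort by salary DESC (id ASC tiebreak), then skip 2 and take 3
Rows 3 through 5

3 rows:
Quinn, 60000
Hank, 50000
Iris, 50000


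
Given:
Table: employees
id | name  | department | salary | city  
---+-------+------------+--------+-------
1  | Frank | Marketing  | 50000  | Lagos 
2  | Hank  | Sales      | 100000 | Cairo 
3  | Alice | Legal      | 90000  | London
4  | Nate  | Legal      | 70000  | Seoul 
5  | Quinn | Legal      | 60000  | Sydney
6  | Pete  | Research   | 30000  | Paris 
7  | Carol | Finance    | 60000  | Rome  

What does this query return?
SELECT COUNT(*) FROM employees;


COUNT(*) counts all rows

7


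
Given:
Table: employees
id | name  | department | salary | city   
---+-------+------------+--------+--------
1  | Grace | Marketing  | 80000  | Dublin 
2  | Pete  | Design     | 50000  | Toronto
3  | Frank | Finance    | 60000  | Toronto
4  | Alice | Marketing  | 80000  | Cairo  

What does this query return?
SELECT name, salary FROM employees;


Projecting columns: name, salary

4 rows:
Grace, 80000
Pete, 50000
Frank, 60000
Alice, 80000


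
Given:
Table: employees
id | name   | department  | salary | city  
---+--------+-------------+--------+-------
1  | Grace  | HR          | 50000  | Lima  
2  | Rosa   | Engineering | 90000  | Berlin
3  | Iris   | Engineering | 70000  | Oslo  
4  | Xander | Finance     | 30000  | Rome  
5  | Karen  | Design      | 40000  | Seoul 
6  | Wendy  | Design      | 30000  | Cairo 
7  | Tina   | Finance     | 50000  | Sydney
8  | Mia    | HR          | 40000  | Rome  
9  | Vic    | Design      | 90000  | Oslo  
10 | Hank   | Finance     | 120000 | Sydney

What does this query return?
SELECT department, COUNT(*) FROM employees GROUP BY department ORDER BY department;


Assigning each row to its department group:
  Grace -> HR
  Rosa -> Engineering
  Iris -> Engineering
  Xander -> Finance
  Karen -> Design
  Wendy -> Design
  Tina -> Finance
  Mia -> HR
  Vic -> Design
  Hank -> Finance


4 groups:
Design, 3
Engineering, 2
Finance, 3
HR, 2


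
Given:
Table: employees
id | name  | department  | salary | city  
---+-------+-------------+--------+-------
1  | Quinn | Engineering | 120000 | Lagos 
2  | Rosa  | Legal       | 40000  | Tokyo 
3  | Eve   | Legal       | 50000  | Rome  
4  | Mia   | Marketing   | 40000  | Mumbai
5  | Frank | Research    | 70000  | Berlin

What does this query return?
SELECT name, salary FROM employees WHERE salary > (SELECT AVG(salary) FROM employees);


Subquery: AVG(salary) = 64000.0
Filtering: salary > 64000.0
  Quinn (120000) -> MATCH
  Frank (70000) -> MATCH


2 rows:
Quinn, 120000
Frank, 70000


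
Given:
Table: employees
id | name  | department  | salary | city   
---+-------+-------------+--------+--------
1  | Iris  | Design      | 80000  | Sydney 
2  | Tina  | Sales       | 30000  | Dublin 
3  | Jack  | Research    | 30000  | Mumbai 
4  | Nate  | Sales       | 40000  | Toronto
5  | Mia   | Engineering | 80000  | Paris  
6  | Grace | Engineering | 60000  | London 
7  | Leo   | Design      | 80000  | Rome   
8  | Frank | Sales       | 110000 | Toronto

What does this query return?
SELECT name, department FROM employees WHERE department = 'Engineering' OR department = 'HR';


Filtering: department = 'Engineering' OR 'HR'
Matching: 2 rows

2 rows:
Mia, Engineering
Grace, Engineering


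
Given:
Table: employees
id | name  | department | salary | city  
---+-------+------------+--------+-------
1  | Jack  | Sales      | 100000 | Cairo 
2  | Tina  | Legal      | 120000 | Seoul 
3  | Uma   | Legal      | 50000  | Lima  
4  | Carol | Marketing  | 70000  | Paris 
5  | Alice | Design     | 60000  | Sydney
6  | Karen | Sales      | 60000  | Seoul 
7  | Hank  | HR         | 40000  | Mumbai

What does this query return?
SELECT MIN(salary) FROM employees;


Salaries: 100000, 120000, 50000, 70000, 60000, 60000, 40000
MIN = 40000

40000


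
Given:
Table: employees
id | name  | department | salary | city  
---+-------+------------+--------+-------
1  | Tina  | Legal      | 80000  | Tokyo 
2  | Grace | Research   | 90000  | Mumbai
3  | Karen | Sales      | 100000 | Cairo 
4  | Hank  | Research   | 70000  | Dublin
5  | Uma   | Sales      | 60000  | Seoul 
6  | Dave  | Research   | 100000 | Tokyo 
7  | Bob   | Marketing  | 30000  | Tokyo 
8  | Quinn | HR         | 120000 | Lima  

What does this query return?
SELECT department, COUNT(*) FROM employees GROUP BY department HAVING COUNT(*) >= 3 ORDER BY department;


Groups with count >= 3:
  Research: 3 -> PASS
  HR: 1 -> filtered out
  Legal: 1 -> filtered out
  Marketing: 1 -> filtered out
  Sales: 2 -> filtered out


1 groups:
Research, 3


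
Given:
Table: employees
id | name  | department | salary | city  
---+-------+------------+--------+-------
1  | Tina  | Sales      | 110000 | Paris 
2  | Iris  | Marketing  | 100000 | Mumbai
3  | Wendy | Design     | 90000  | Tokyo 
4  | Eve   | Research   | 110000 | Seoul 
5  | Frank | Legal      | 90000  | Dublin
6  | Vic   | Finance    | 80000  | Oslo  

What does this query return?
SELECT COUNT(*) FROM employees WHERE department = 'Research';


Counting rows where department = 'Research'
  Eve -> MATCH


1


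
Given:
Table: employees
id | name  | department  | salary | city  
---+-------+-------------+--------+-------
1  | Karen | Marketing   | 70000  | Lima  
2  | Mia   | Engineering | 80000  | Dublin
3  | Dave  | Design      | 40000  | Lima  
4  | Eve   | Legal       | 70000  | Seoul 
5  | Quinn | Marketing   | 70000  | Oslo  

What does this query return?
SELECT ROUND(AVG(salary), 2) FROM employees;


SUM(salary) = 330000
COUNT = 5
ROUND(AVG, 2) = ROUND(330000 / 5, 2) = 66000.0

66000.0


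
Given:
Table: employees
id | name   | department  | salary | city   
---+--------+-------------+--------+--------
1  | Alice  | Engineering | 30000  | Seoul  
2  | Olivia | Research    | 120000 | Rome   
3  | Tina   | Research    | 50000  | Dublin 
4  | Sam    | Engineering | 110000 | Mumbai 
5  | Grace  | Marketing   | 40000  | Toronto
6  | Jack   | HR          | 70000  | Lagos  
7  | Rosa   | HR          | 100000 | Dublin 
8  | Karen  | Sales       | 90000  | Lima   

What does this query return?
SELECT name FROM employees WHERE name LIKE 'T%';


LIKE 'T%' matches names starting with 'T'
Matching: 1

1 rows:
Tina


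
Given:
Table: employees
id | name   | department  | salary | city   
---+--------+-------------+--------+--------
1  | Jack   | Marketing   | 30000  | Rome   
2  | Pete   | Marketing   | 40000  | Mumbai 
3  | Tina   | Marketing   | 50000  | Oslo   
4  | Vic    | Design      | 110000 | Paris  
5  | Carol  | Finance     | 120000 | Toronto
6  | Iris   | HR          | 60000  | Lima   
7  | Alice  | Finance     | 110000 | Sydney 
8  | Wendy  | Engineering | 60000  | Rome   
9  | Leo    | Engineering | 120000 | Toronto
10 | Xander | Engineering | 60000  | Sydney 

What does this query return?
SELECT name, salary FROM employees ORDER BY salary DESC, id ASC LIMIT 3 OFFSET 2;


Sort by salary DESC (id ASC tiebreak), then skip 2 and take 3
Rows 3 through 5

3 rows:
Vic, 110000
Alice, 110000
Iris, 60000


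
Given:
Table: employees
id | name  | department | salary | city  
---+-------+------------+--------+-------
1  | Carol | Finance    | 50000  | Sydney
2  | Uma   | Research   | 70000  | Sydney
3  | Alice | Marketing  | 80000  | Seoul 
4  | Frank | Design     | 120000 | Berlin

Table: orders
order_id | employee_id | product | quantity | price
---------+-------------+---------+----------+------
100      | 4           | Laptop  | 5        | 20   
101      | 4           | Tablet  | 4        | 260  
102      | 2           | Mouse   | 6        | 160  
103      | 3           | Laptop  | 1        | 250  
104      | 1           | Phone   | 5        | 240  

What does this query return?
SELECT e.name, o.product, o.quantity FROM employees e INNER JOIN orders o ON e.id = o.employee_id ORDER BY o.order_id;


Joining employees.id = orders.employee_id:
  employee Frank (id=4) -> order Laptop
  employee Frank (id=4) -> order Tablet
  employee Uma (id=2) -> order Mouse
  employee Alice (id=3) -> order Laptop
  employee Carol (id=1) -> order Phone


5 rows:
Frank, Laptop, 5
Frank, Tablet, 4
Uma, Mouse, 6
Alice, Laptop, 1
Carol, Phone, 5


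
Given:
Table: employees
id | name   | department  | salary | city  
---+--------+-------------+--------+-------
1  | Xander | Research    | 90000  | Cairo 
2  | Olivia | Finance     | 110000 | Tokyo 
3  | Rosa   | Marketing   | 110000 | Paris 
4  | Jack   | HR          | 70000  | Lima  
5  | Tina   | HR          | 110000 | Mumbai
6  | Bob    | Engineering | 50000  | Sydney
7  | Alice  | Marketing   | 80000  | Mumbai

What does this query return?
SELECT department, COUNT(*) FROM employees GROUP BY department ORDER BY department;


Assigning each row to its department group:
  Xander -> Research
  Olivia -> Finance
  Rosa -> Marketing
  Jack -> HR
  Tina -> HR
  Bob -> Engineering
  Alice -> Marketing


5 groups:
Engineering, 1
Finance, 1
HR, 2
Marketing, 2
Research, 1


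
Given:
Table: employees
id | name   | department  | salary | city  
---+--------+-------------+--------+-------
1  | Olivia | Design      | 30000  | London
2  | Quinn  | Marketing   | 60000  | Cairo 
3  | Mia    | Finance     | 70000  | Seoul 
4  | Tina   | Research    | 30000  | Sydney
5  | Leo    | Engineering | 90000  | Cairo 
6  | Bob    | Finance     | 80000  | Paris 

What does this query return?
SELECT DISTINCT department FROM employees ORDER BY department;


All 'department' values (row order): Design, Marketing, Finance, Research, Engineering, Finance
Removing duplicates leaves 5 unique value(s).

5 values:
Design
Engineering
Finance
Marketing
Research


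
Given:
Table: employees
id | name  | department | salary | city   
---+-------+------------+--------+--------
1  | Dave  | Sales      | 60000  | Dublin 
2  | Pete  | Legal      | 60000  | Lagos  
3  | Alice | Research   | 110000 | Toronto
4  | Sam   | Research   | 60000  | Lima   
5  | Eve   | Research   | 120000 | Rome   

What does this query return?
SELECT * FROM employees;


SELECT * returns all 5 rows with all columns

5 rows:
1, Dave, Sales, 60000, Dublin
2, Pete, Legal, 60000, Lagos
3, Alice, Research, 110000, Toronto
4, Sam, Research, 60000, Lima
5, Eve, Research, 120000, Rome


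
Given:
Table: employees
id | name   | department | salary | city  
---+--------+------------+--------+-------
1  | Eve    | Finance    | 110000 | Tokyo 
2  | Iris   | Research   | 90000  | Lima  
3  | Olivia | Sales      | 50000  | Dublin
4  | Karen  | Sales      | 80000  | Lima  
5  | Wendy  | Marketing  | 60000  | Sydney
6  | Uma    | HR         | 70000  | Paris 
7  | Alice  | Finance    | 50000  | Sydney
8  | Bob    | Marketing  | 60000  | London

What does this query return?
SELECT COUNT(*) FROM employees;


COUNT(*) counts all rows

8


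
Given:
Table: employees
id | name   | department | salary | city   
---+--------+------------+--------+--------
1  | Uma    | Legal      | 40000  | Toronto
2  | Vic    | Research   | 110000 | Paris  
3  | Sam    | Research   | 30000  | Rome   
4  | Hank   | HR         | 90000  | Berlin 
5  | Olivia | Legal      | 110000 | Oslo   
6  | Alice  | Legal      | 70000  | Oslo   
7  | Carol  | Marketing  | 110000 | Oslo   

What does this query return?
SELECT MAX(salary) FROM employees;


Salaries: 40000, 110000, 30000, 90000, 110000, 70000, 110000
MAX = 110000

110000


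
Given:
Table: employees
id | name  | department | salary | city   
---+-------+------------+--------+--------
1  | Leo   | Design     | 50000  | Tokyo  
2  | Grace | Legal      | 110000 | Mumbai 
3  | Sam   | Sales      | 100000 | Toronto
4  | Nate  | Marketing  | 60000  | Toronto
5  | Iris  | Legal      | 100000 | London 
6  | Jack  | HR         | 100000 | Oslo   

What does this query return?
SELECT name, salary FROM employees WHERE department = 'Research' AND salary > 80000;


Filtering: department = 'Research' AND salary > 80000
Matching: 0 rows

Empty result set (0 rows)


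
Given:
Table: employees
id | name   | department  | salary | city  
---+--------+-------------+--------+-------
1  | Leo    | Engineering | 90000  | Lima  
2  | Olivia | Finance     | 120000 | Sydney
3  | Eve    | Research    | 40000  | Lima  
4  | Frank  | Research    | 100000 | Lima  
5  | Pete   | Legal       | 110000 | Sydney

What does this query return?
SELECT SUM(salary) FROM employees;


SUM(salary) = 90000 + 120000 + 40000 + 100000 + 110000 = 460000

460000


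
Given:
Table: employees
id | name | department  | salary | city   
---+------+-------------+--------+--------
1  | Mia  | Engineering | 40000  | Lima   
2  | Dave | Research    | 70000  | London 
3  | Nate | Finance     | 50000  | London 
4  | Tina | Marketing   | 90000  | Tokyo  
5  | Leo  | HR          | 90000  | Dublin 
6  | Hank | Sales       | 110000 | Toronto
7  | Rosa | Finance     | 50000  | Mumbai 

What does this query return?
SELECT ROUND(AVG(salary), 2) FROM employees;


SUM(salary) = 500000
COUNT = 7
ROUND(AVG, 2) = ROUND(500000 / 7, 2) = 71428.57

71428.57


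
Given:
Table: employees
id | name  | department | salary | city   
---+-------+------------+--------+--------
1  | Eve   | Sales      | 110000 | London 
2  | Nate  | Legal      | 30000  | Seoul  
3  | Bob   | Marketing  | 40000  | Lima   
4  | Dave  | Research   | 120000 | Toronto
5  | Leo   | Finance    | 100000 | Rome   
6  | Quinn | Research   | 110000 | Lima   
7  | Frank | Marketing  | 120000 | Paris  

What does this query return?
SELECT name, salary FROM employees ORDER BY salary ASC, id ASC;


Sorting by salary ASC, then id ASC for ties

7 rows:
Nate, 30000
Bob, 40000
Leo, 100000
Eve, 110000
Quinn, 110000
Dave, 120000
Frank, 120000


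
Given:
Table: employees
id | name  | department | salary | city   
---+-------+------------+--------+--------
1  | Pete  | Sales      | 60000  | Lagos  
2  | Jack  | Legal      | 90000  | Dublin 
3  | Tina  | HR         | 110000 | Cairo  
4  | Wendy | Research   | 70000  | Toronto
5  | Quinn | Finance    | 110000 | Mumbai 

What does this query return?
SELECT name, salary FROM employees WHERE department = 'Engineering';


Filtering: department = 'Engineering'
Matching rows: 0

Empty result set (0 rows)


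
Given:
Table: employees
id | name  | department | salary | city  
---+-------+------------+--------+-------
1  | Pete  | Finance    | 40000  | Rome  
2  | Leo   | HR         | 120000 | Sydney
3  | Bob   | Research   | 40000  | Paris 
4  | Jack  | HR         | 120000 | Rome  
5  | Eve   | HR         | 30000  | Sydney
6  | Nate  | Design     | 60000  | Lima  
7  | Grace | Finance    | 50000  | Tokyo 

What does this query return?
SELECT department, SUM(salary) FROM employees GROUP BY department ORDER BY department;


Summing salary within each department:
  Design: 60000 = 60000
  Finance: 40000 + 50000 = 90000
  HR: 120000 + 120000 + 30000 = 270000
  Research: 40000 = 40000


4 groups:
Design, 60000
Finance, 90000
HR, 270000
Research, 40000


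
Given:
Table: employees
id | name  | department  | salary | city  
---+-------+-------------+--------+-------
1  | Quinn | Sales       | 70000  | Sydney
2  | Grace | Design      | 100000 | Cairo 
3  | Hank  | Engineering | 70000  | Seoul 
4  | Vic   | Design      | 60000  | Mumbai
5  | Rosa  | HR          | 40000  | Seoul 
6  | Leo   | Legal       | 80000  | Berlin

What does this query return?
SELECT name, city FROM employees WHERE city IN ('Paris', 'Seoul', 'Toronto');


Filtering: city IN ('Paris', 'Seoul', 'Toronto')
Matching: 2 rows

2 rows:
Hank, Seoul
Rosa, Seoul


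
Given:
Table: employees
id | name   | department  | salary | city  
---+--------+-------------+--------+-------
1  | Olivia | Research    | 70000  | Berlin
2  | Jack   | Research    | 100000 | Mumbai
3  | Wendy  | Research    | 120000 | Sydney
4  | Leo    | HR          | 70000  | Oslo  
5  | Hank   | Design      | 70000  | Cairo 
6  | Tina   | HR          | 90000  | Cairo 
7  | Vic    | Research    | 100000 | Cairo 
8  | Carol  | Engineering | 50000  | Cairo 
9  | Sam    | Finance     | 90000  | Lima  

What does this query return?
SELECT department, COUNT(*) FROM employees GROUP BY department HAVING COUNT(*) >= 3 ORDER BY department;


Groups with count >= 3:
  Research: 4 -> PASS
  Design: 1 -> filtered out
  Engineering: 1 -> filtered out
  Finance: 1 -> filtered out
  HR: 2 -> filtered out


1 groups:
Research, 4


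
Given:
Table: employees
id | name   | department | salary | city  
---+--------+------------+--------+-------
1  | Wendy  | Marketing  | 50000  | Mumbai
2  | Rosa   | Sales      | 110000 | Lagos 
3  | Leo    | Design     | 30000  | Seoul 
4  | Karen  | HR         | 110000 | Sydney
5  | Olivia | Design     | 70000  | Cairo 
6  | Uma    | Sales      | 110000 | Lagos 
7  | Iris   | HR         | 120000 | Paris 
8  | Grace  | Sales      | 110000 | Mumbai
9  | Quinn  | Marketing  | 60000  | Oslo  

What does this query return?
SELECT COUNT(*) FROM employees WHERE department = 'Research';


Counting rows where department = 'Research'


0


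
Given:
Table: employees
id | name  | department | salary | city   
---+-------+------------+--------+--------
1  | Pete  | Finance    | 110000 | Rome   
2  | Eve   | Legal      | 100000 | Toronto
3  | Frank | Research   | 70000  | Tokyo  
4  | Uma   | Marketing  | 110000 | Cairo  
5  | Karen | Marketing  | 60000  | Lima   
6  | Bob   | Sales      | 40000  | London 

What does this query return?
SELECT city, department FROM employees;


Projecting columns: city, department

6 rows:
Rome, Finance
Toronto, Legal
Tokyo, Research
Cairo, Marketing
Lima, Marketing
London, Sales


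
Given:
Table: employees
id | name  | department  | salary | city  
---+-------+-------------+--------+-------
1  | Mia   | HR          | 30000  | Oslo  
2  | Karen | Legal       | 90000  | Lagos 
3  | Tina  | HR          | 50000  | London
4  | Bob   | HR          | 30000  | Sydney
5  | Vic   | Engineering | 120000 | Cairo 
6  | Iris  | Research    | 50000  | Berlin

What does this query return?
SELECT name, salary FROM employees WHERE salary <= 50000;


Filtering: salary <= 50000
Matching: 4 rows

4 rows:
Mia, 30000
Tina, 50000
Bob, 30000
Iris, 50000


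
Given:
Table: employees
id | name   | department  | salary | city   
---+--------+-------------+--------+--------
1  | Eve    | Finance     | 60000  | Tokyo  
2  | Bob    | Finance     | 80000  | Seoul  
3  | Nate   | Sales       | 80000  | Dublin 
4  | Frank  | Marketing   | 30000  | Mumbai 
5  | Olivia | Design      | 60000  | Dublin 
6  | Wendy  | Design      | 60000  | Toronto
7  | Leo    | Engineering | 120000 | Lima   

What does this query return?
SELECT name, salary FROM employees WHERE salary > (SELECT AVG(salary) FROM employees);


Subquery: AVG(salary) = 70000.0
Filtering: salary > 70000.0
  Bob (80000) -> MATCH
  Nate (80000) -> MATCH
  Leo (120000) -> MATCH


3 rows:
Bob, 80000
Nate, 80000
Leo, 120000


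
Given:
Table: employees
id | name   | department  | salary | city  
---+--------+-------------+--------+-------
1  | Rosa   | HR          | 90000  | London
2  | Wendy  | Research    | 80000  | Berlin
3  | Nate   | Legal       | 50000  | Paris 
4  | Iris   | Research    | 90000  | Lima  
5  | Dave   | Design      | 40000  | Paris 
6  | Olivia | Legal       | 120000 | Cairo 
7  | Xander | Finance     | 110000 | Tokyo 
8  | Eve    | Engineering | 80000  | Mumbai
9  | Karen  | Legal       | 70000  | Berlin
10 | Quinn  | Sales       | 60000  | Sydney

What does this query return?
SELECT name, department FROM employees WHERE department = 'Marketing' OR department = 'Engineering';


Filtering: department = 'Marketing' OR 'Engineering'
Matching: 1 rows

1 rows:
Eve, Engineering


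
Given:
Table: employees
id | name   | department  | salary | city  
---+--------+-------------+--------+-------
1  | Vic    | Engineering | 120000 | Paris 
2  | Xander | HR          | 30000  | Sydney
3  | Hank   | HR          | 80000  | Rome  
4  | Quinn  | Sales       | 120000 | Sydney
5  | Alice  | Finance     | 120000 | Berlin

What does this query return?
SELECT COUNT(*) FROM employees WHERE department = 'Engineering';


Counting rows where department = 'Engineering'
  Vic -> MATCH


1


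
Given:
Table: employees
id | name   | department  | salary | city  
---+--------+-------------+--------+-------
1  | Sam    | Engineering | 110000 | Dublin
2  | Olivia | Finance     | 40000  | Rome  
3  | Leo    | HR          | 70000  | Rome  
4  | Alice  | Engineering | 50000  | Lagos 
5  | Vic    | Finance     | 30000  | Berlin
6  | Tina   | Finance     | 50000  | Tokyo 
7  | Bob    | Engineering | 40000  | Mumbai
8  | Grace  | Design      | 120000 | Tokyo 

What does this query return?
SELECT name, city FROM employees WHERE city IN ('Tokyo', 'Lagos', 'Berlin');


Filtering: city IN ('Tokyo', 'Lagos', 'Berlin')
Matching: 4 rows

4 rows:
Alice, Lagos
Vic, Berlin
Tina, Tokyo
Grace, Tokyo


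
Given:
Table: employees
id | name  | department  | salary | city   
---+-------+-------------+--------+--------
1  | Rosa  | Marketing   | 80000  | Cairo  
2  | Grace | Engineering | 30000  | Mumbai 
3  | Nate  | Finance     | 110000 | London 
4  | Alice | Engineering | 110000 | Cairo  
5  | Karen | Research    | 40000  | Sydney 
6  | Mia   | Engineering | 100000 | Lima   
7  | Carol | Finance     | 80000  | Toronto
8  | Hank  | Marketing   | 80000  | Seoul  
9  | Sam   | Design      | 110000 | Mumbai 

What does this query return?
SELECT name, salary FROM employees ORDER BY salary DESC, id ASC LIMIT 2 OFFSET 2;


Sort by salary DESC (id ASC tiebreak), then skip 2 and take 2
Rows 3 through 4

2 rows:
Sam, 110000
Mia, 100000


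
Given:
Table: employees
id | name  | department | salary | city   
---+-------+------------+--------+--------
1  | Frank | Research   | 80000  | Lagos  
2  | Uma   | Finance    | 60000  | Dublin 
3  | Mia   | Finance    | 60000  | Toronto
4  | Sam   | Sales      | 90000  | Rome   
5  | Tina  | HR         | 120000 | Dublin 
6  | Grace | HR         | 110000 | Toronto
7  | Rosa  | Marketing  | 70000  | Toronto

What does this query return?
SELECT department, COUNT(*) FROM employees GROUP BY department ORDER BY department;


Assigning each row to its department group:
  Frank -> Research
  Uma -> Finance
  Mia -> Finance
  Sam -> Sales
  Tina -> HR
  Grace -> HR
  Rosa -> Marketing


5 groups:
Finance, 2
HR, 2
Marketing, 1
Research, 1
Sales, 1


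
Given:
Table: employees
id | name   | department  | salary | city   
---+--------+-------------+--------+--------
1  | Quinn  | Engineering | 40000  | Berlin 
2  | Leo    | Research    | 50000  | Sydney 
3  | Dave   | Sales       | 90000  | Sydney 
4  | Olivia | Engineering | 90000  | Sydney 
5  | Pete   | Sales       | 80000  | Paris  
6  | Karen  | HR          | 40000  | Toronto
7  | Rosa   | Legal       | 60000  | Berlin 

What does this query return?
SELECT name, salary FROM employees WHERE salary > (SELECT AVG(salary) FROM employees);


Subquery: AVG(salary) = 64285.71
Filtering: salary > 64285.71
  Dave (90000) -> MATCH
  Olivia (90000) -> MATCH
  Pete (80000) -> MATCH


3 rows:
Dave, 90000
Olivia, 90000
Pete, 80000


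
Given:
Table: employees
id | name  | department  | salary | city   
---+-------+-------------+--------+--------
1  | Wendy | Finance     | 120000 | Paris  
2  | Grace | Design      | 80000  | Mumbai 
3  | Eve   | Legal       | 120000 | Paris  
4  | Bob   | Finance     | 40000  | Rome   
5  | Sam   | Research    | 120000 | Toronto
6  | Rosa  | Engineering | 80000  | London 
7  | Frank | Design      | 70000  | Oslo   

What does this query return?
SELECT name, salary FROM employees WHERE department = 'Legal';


Filtering: department = 'Legal'
Matching rows: 1

1 rows:
Eve, 120000


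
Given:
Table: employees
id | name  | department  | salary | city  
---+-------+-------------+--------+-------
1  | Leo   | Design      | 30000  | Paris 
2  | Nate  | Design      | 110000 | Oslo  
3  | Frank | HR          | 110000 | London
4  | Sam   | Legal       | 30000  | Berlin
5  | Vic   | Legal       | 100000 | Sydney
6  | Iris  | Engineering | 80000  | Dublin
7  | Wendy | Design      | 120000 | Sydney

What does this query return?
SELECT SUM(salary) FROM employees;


SUM(salary) = 30000 + 110000 + 110000 + 30000 + 100000 + 80000 + 120000 = 580000

580000


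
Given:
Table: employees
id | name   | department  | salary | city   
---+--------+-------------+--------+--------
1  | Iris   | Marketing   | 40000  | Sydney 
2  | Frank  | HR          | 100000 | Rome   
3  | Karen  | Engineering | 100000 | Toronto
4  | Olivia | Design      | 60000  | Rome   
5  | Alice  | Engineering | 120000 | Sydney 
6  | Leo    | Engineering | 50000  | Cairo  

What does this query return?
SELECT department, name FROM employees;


Projecting columns: department, name

6 rows:
Marketing, Iris
HR, Frank
Engineering, Karen
Design, Olivia
Engineering, Alice
Engineering, Leo


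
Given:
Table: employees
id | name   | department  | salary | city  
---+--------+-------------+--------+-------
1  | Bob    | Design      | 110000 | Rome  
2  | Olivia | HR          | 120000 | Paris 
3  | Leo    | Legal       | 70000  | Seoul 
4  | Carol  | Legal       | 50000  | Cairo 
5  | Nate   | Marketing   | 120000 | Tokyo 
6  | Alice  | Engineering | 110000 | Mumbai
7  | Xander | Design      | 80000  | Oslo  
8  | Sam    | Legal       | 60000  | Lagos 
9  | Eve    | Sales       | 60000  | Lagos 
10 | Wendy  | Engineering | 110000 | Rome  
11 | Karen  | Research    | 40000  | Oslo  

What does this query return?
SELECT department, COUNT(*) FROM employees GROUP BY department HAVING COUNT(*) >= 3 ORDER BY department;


Groups with count >= 3:
  Legal: 3 -> PASS
  Design: 2 -> filtered out
  Engineering: 2 -> filtered out
  HR: 1 -> filtered out
  Marketing: 1 -> filtered out
  Research: 1 -> filtered out
  Sales: 1 -> filtered out


1 groups:
Legal, 3


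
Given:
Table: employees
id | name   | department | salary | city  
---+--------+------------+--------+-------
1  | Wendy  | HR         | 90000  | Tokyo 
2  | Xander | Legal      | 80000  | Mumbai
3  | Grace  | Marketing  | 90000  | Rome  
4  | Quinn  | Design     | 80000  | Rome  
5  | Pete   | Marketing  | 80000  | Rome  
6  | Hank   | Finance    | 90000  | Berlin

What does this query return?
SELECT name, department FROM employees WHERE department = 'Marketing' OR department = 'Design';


Filtering: department = 'Marketing' OR 'Design'
Matching: 3 rows

3 rows:
Grace, Marketing
Quinn, Design
Pete, Marketing


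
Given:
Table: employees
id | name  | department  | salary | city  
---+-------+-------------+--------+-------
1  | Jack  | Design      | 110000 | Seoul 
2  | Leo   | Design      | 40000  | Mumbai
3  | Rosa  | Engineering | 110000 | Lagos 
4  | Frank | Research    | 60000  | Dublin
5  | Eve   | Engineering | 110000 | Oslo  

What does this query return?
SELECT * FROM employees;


SELECT * returns all 5 rows with all columns

5 rows:
1, Jack, Design, 110000, Seoul
2, Leo, Design, 40000, Mumbai
3, Rosa, Engineering, 110000, Lagos
4, Frank, Research, 60000, Dublin
5, Eve, Engineering, 110000, Oslo


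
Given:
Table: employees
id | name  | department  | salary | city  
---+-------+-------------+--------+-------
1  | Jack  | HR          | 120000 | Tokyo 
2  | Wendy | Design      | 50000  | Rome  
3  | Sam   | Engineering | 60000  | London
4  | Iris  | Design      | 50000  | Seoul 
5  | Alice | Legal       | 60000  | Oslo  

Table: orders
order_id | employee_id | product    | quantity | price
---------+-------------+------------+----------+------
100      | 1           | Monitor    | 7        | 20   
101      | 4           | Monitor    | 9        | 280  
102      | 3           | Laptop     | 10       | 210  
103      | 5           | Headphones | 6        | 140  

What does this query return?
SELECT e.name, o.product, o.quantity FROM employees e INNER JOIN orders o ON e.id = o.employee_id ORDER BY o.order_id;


Joining employees.id = orders.employee_id:
  employee Jack (id=1) -> order Monitor
  employee Iris (id=4) -> order Monitor
  employee Sam (id=3) -> order Laptop
  employee Alice (id=5) -> order Headphones


4 rows:
Jack, Monitor, 7
Iris, Monitor, 9
Sam, Laptop, 10
Alice, Headphones, 6


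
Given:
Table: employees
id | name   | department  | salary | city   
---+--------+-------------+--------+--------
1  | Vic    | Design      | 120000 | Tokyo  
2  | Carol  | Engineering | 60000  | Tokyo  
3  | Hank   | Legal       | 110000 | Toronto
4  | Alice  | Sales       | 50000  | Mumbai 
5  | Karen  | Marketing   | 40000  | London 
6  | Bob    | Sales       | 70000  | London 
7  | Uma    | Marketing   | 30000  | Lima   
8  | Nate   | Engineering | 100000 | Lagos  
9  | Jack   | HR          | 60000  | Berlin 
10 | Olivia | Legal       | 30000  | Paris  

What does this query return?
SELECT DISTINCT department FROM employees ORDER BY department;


All 'department' values (row order): Design, Engineering, Legal, Sales, Marketing, Sales, Marketing, Engineering, HR, Legal
Removing duplicates leaves 6 unique value(s).

6 values:
Design
Engineering
HR
Legal
Marketing
Sales


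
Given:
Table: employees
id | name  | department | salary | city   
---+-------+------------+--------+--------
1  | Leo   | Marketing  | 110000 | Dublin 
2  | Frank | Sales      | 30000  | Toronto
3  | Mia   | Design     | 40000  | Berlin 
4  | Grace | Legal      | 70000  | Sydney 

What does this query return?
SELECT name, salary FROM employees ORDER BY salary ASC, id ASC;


Sorting by salary ASC, then id ASC for ties

4 rows:
Frank, 30000
Mia, 40000
Grace, 70000
Leo, 110000


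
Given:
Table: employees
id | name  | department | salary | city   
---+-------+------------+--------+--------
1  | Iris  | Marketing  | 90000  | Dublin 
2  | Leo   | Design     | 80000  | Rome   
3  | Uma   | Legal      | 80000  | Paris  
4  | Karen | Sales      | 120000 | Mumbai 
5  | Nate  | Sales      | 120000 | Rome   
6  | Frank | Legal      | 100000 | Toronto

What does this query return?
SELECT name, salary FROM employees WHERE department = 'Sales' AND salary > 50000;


Filtering: department = 'Sales' AND salary > 50000
Matching: 2 rows

2 rows:
Karen, 120000
Nate, 120000


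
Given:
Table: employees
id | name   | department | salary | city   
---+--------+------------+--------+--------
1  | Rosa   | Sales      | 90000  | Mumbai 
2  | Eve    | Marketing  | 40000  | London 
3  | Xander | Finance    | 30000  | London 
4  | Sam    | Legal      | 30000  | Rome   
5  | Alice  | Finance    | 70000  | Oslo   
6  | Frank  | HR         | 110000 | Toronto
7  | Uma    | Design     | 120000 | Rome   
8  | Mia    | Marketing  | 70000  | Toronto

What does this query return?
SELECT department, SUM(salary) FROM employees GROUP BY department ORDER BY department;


Summing salary within each department:
  Design: 120000 = 120000
  Finance: 30000 + 70000 = 100000
  HR: 110000 = 110000
  Legal: 30000 = 30000
  Marketing: 40000 + 70000 = 110000
  Sales: 90000 = 90000


6 groups:
Design, 120000
Finance, 100000
HR, 110000
Legal, 30000
Marketing, 110000
Sales, 90000


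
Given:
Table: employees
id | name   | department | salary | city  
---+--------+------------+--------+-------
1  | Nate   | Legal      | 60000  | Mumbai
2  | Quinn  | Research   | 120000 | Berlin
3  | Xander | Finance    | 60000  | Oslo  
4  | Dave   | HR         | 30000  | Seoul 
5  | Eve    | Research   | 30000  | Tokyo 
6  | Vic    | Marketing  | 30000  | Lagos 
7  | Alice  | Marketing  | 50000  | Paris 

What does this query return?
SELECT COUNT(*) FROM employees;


COUNT(*) counts all rows

7


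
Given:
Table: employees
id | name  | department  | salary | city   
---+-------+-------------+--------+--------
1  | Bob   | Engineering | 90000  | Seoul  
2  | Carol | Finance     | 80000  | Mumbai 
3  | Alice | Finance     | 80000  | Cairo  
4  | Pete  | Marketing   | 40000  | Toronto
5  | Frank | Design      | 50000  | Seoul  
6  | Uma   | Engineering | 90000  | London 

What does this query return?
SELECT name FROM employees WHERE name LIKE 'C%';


LIKE 'C%' matches names starting with 'C'
Matching: 1

1 rows:
Carol


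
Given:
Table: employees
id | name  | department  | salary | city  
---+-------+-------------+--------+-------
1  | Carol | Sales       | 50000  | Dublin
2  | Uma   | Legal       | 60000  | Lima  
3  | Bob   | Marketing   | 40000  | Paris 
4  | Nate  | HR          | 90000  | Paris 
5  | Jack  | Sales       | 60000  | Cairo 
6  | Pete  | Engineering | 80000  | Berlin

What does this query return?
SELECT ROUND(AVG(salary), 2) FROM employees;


SUM(salary) = 380000
COUNT = 6
ROUND(AVG, 2) = ROUND(380000 / 6, 2) = 63333.33

63333.33


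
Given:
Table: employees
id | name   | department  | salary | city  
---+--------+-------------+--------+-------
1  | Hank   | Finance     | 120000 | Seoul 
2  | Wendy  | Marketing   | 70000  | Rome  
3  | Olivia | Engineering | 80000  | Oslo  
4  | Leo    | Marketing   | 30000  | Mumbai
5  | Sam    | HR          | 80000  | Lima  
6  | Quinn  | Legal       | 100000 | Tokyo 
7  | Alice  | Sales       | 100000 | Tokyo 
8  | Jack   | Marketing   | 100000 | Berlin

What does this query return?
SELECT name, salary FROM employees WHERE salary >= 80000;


Filtering: salary >= 80000
Matching: 6 rows

6 rows:
Hank, 120000
Olivia, 80000
Sam, 80000
Quinn, 100000
Alice, 100000
Jack, 100000


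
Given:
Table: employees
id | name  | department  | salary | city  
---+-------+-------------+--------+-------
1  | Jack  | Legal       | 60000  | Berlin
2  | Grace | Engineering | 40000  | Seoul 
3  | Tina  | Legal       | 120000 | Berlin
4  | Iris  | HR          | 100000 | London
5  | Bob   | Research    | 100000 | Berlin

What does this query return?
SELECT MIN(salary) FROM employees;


Salaries: 60000, 40000, 120000, 100000, 100000
MIN = 40000

40000


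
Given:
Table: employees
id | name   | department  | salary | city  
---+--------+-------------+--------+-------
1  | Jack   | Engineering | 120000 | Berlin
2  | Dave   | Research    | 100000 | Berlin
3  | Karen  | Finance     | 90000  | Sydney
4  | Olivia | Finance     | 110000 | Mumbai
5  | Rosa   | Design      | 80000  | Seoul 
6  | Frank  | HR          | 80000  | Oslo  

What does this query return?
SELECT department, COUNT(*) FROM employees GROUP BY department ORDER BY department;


Assigning each row to its department group:
  Jack -> Engineering
  Dave -> Research
  Karen -> Finance
  Olivia -> Finance
  Rosa -> Design
  Frank -> HR


5 groups:
Design, 1
Engineering, 1
Finance, 2
HR, 1
Research, 1


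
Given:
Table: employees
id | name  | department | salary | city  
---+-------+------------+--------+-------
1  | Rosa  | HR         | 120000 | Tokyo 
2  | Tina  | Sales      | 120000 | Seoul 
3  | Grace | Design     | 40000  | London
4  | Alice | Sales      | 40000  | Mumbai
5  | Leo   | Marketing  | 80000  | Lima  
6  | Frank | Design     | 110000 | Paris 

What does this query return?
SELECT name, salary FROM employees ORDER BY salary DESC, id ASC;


Sorting by salary DESC, then id ASC for ties

6 rows:
Rosa, 120000
Tina, 120000
Frank, 110000
Leo, 80000
Grace, 40000
Alice, 40000


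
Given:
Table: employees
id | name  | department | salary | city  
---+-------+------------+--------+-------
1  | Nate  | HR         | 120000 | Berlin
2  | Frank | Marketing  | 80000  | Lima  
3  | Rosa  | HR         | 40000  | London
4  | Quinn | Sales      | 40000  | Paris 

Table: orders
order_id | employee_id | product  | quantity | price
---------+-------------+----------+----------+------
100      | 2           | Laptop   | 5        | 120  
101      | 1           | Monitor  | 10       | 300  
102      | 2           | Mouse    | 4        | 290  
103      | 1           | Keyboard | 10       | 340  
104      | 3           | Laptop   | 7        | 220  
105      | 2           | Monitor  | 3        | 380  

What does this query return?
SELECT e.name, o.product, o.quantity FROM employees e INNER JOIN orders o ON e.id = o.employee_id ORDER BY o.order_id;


Joining employees.id = orders.employee_id:
  employee Frank (id=2) -> order Laptop
  employee Nate (id=1) -> order Monitor
  employee Frank (id=2) -> order Mouse
  employee Nate (id=1) -> order Keyboard
  employee Rosa (id=3) -> order Laptop
  employee Frank (id=2) -> order Monitor


6 rows:
Frank, Laptop, 5
Nate, Monitor, 10
Frank, Mouse, 4
Nate, Keyboard, 10
Rosa, Laptop, 7
Frank, Monitor, 3
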